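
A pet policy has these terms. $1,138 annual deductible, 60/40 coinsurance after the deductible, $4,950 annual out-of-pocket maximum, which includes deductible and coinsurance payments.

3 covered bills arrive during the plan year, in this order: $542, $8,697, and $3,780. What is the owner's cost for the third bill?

$571.60

Claim 1 ($542): all of it applies to the deductible. Cost to owner: $542. OOP to date $542.
Claim 2 ($8,697): deductible takes $596, $8,101 remains; 40% of $8,101 = $3,240.40. Owner pays $3,836.40; OOP now $4,378.40.
Claim 3 ($3,780): deductible already satisfied, so owner's share is 40% × $3,780 = $1,512. That would push OOP to $5,890.40, over the $4,950 cap, so owner pays $4,950 − $4,378.40 = $571.60.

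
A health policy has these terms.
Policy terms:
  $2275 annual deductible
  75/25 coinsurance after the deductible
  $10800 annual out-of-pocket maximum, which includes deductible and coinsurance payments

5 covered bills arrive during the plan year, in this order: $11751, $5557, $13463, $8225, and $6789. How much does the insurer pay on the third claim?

$10097.25

Claim 1 ($11751): $2275 finishes the deductible; $9476 goes to coinsurance; 25% of $9476 = $2369. Patient pays $4644; OOP now $4644. Insurer: $11751 − $4644 = $7107.
Claim 2 ($5557): 25% coinsurance on $5557 = $1389.25. Cost to patient: $1389.25. OOP to date $6033.25. Insurer: $5557 − $1389.25 = $4167.75.
Claim 3 ($13463): 25% coinsurance on $13463 = $3365.75. Patient pays $3365.75; OOP now $9399. Plan pays $13463 − $3365.75 = $10097.25.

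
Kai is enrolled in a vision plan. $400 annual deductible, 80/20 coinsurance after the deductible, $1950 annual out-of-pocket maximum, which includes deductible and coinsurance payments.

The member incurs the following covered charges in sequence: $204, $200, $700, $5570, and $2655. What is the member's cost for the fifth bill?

$295.20

#1 ($204): entire amount goes to the deductible. Cost to member: $204. OOP to date $204.
#2 ($200): $196 to deductible, leaving $4; 20% of $4 = $0.80. Member owes $196.80 (running OOP $400.80).
#3 ($700): 20% coinsurance on $700 = $140. Cost to member: $140. OOP to date $540.80.
#4 ($5570): 20% coinsurance on $5570 = $1114. Member pays $1114; OOP now $1654.80.
#5 ($2655): deductible met; 20% of $2655 = $531. OOP would hit $2185.80 > $1950, so the cap limits the member to $1950 − $1654.80 = $295.20.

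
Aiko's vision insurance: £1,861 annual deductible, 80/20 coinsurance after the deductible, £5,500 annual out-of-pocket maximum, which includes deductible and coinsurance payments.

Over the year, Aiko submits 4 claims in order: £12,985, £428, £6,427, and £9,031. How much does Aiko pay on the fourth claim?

#1 (£12,985): £1,861 to deductible, leaving £11,124; coinsurance £11,124 × 20% = £2,224.80. Cost to member: £4,085.80. OOP to date £4,085.80.
#2 (£428): 20% coinsurance on £428 = £85.60. Member pays £85.60; OOP now £4,171.40.
#3 (£6,427): 20% coinsurance on £6,427 = £1,285.40. Cost to member: £1,285.40. OOP to date £5,456.80.
#4 (£9,031): deductible already satisfied, so member's share is 20% × £9,031 = £1,806.20. OOP would hit £7,263 > £5,500, so the cap limits the member to £5,500 − £5,456.80 = £43.20.

£43.20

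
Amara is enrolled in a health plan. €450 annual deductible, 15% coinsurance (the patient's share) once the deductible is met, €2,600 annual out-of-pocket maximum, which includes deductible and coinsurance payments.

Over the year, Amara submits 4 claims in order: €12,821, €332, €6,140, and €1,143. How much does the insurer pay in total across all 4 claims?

€17,836

Claim 1 (€12,821): deductible takes €450, €12,371 remains; 15% of €12,371 = €1,855.65. Patient pays €2,305.65; OOP now €2,305.65. Insurer: €12,821 − €2,305.65 = €10,515.35.
Claim 2 (€332): 15% coinsurance on €332 = €49.80. Cost to patient: €49.80. OOP to date €2,355.45. Insurer: €332 − €49.80 = €282.20.
Claim 3 (€6,140): deductible already satisfied, so patient's share is 15% × €6,140 = €921. OOP would hit €3,276.45 > €2,600, so the cap limits the patient to €2,600 − €2,355.45 = €244.55. Plan pays €6,140 − €244.55 = €5,895.45.
Claim 4 (€1,143): deductible met; 15% of €1,143 = €171.45. That would push OOP to €2,771.45, over the €2,600 cap, so patient pays €2,600 − €2,600 = €0. Insurer: €1,143 − €0 = €1,143.
Insurer total: €10,515.35 + €282.20 + €5,895.45 + €1,143 = €17,836.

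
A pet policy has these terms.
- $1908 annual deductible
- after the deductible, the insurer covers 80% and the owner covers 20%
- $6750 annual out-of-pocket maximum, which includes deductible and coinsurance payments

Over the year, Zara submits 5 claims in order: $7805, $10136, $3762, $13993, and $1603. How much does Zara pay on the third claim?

$752.40

#1 ($7805): $1908 finishes the deductible; $5897 goes to coinsurance; coinsurance $5897 × 20% = $1179.40. Owner owes $3087.40 (running OOP $3087.40).
#2 ($10136): deductible already satisfied, so owner's share is 20% × $10136 = $2027.20. Cost to owner: $2027.20. OOP to date $5114.60.
#3 ($3762): 20% coinsurance on $3762 = $752.40. Cost to owner: $752.40. OOP to date $5867.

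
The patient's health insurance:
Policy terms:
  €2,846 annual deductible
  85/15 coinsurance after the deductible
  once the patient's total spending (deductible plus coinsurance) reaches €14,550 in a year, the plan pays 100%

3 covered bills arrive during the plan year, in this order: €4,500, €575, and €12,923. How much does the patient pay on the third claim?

Claim 1 — €4,500: deductible takes €2,846, €1,654 remains; 15% of €1,654 = €248.10. Patient pays €3,094.10; OOP now €3,094.10.
Claim 2 — €575: deductible already satisfied, so patient's share is 15% × €575 = €86.25. Patient pays €86.25; OOP now €3,180.35.
Claim 3 — €12,923: 15% coinsurance on €12,923 = €1,938.45. Patient pays €1,938.45; OOP now €5,118.80.

€1,938.45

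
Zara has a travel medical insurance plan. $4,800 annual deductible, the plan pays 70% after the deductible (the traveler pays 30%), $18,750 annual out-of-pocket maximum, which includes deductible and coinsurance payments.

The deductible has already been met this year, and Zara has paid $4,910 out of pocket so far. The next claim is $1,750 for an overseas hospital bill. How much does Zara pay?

$525

With the deductible met, the entire $1,750 is subject to coinsurance.
Traveler's 30% share of $1,750 is $525.
Year-to-date out-of-pocket becomes $4,910 + $525 = $5,435, still under the $18,750 maximum, so no cap applies.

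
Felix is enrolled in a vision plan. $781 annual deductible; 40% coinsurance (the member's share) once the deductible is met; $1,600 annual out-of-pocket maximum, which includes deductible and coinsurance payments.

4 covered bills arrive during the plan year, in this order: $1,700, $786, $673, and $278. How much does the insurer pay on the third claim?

Claim 1 — $1,700: $781 finishes the deductible; $919 goes to coinsurance; coinsurance $919 × 40% = $367.60. Cost to member: $1,148.60. OOP to date $1,148.60. Insurer: $1,700 − $1,148.60 = $551.40.
Claim 2 — $786: deductible met; 40% of $786 = $314.40. Cost to member: $314.40. OOP to date $1,463. Insurer: $786 − $314.40 = $471.60.
Claim 3 — $673: 40% coinsurance on $673 = $269.20. That would push OOP to $1,732.20, over the $1,600 cap, so member pays $1,600 − $1,463 = $137. Insurer: $673 − $137 = $536.

$536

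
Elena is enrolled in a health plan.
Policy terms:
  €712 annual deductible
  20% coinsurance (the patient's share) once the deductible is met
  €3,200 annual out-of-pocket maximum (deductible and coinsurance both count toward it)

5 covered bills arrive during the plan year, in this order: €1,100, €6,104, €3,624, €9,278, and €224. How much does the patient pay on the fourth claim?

€464.80

#1 (€1,100): deductible takes €712, €388 remains; patient's 20% is €77.60. Patient pays €789.60; OOP now €789.60.
#2 (€6,104): deductible met; 20% of €6,104 = €1,220.80. Patient owes €1,220.80 (running OOP €2,010.40).
#3 (€3,624): deductible already satisfied, so patient's share is 20% × €3,624 = €724.80. Patient pays €724.80; OOP now €2,735.20.
#4 (€9,278): deductible met; 20% of €9,278 = €1,855.60. Adding that to €2,735.20 gives €4,590.80, past the €3,200 cap; patient pays only €3,200 − €2,735.20 = €464.80.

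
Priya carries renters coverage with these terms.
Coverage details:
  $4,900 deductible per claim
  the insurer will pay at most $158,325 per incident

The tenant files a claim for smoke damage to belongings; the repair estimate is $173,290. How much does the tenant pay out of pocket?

$14,965

After the deductible, $173,290 − $4,900 = $168,390 remains.
$168,390 exceeds the $158,325 limit, so the insurer pays the limit: $158,325.
Tenant's share is the uncovered remainder: $173,290 − $158,325 = $14,965.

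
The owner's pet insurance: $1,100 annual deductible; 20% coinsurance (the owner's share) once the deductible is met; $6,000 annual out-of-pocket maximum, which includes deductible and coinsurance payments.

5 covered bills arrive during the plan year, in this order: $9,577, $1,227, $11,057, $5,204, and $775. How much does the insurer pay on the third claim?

$8,845.60

Claim 1 ($9,577): deductible takes $1,100, $8,477 remains; owner's 20% is $1,695.40. Owner owes $2,795.40 (running OOP $2,795.40). Insurer: $9,577 − $2,795.40 = $6,781.60.
Claim 2 ($1,227): deductible met; 20% of $1,227 = $245.40. Cost to owner: $245.40. OOP to date $3,040.80. Plan pays $1,227 − $245.40 = $981.60.
Claim 3 ($11,057): deductible met; 20% of $11,057 = $2,211.40. Cost to owner: $2,211.40. OOP to date $5,252.20. Insurer: $11,057 − $2,211.40 = $8,845.60.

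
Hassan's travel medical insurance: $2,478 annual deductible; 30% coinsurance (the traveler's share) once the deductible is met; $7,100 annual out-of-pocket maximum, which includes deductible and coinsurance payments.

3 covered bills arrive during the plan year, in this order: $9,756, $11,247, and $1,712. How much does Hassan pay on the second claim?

$2,438.60

Bill 1, $9,756: deductible takes $2,478, $7,278 remains; 30% of $7,278 = $2,183.40. Traveler pays $4,661.40; OOP now $4,661.40.
Bill 2, $11,247: deductible already satisfied, so traveler's share is 30% × $11,247 = $3,374.10. That would push OOP to $8,035.50, over the $7,100 cap, so traveler pays $7,100 − $4,661.40 = $2,438.60.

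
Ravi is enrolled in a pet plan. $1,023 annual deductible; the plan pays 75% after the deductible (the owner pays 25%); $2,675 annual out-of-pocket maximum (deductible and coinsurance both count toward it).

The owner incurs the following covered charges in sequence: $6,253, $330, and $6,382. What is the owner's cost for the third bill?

Bill 1, $6,253: deductible takes $1,023, $5,230 remains; coinsurance $5,230 × 25% = $1,307.50. Owner pays $2,330.50; OOP now $2,330.50.
Bill 2, $330: deductible already satisfied, so owner's share is 25% × $330 = $82.50. Cost to owner: $82.50. OOP to date $2,413.
Bill 3, $6,382: deductible met; 25% of $6,382 = $1,595.50. That would push OOP to $4,008.50, over the $2,675 cap, so owner pays $2,675 − $2,413 = $262.

$262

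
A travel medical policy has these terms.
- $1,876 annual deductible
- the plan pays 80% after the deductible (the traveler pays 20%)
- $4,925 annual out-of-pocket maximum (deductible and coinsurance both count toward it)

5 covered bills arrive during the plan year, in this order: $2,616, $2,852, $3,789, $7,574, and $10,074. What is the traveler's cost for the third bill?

$757.80

Claim 1 ($2,616): $1,876 finishes the deductible; $740 goes to coinsurance; traveler's 20% is $148. Traveler owes $2,024 (running OOP $2,024).
Claim 2 ($2,852): 20% coinsurance on $2,852 = $570.40. Cost to traveler: $570.40. OOP to date $2,594.40.
Claim 3 ($3,789): deductible met; 20% of $3,789 = $757.80. Cost to traveler: $757.80. OOP to date $3,352.20.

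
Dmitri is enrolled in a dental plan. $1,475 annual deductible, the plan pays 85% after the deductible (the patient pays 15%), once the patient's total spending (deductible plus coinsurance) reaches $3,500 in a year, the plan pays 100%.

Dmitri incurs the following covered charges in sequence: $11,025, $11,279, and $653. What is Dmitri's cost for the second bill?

Claim 1 ($11,025): $1,475 to deductible, leaving $9,550; patient's 15% is $1,432.50. Patient pays $2,907.50; OOP now $2,907.50.
Claim 2 ($11,279): deductible met; 15% of $11,279 = $1,691.85. OOP would hit $4,599.35 > $3,500, so the cap limits the patient to $3,500 − $2,907.50 = $592.50.

$592.50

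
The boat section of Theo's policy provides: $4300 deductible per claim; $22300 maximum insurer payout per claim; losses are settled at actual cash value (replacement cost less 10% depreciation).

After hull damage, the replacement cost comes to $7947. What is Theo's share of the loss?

Actual cash value after 10% depreciation: $7947 × 90% = $7152.30.
Subtract the deductible: $7152.30 − $4300 = $2852.30.
That's under the $22300 cap, so the insurer reimburses the full $2852.30.
The owner bears the rest of the original loss: $7947 − $2852.30 = $5094.70.

$5094.70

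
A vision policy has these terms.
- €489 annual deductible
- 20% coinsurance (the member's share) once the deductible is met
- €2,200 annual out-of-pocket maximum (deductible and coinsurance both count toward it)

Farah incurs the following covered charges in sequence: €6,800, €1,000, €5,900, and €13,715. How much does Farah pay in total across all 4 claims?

€2,200

Bill 1, €6,800: deductible takes €489, €6,311 remains; coinsurance €6,311 × 20% = €1,262.20. Member owes €1,751.20 (running OOP €1,751.20).
Bill 2, €1,000: deductible already satisfied, so member's share is 20% × €1,000 = €200. Cost to member: €200. OOP to date €1,951.20.
Bill 3, €5,900: deductible met; 20% of €5,900 = €1,180. That would push OOP to €3,131.20, over the €2,200 cap, so member pays €2,200 − €1,951.20 = €248.80.
Bill 4, €13,715: deductible met; 20% of €13,715 = €2,743. OOP would hit €4,943 > €2,200, so the cap limits the member to €2,200 − €2,200 = €0.
Total paid by the member: €1,751.20 + €200 + €248.80 + €0 = €2,200.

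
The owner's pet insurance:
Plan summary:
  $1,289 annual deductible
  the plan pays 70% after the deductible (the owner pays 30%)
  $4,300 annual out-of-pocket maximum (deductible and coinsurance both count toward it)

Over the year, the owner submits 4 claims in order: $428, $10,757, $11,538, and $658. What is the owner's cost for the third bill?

Claim 1 — $428: entire amount goes to the deductible. Cost to owner: $428. OOP to date $428.
Claim 2 — $10,757: deductible takes $861, $9,896 remains; coinsurance $9,896 × 30% = $2,968.80. Owner pays $3,829.80; OOP now $4,257.80.
Claim 3 — $11,538: deductible already satisfied, so owner's share is 30% × $11,538 = $3,461.40. That would push OOP to $7,719.20, over the $4,300 cap, so owner pays $4,300 − $4,257.80 = $42.20.

$42.20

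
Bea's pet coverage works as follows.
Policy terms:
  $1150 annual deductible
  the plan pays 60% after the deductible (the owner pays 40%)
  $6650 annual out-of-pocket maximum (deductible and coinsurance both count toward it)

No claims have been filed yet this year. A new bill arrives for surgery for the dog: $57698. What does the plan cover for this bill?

$51048

The full $1150 deductible is still open; $1150 of this bill applies to it.
After the $1150 deductible portion, $57698 − $1150 = $56548 is subject to coinsurance.
Owner's 40% share of $56548 is $22619.20.
So the owner owes $1150 + $22619.20 = $23769.20 before any cap.
That would bring total out-of-pocket to $23769.20, past the $6650 cap. The owner is capped at $6650 − $0 = $6650 on this claim.
The insurer covers the remainder: $57698 − $6650 = $51048.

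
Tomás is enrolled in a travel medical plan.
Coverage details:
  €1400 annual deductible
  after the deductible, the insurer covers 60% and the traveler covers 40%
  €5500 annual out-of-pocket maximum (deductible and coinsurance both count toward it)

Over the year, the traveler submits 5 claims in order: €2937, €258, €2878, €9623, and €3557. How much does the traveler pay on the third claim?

Claim 1 (€2937): deductible takes €1400, €1537 remains; traveler's 40% is €614.80. Traveler owes €2014.80 (running OOP €2014.80).
Claim 2 (€258): deductible met; 40% of €258 = €103.20. Traveler owes €103.20 (running OOP €2118).
Claim 3 (€2878): deductible met; 40% of €2878 = €1151.20. Cost to traveler: €1151.20. OOP to date €3269.20.

€1151.20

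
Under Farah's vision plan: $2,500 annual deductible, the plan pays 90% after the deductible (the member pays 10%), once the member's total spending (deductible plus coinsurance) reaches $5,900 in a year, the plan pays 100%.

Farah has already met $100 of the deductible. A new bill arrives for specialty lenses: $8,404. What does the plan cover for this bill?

$100 of the $2,500 deductible is already met, leaving $2,400.
After the $2,400 deductible portion, $8,404 − $2,400 = $6,004 is subject to coinsurance.
10% of $6,004 = $600.40 falls to the member.
That puts the member's cost at $2,400 + $600.40 = $3,000.40 before any cap.
Year-to-date out-of-pocket becomes $100 + $3,000.40 = $3,100.40, still under the $5,900 maximum, so no cap applies.
The plan picks up $8,404 − $3,000.40 = $5,403.60.

$5,403.60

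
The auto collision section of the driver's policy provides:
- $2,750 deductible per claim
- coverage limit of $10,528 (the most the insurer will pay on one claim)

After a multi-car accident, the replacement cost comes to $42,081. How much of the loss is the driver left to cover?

$31,553

After the deductible, $42,081 − $2,750 = $39,331 remains.
Since $39,331 > $10,528, the payout is capped at $10,528.
Out of pocket: $42,081 − $10,528 = $31,553.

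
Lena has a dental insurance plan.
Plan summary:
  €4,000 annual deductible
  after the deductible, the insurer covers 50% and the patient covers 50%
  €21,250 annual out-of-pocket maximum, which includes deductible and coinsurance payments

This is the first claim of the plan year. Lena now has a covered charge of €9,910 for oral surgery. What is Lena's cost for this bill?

The full €4,000 deductible is still open; €4,000 of this bill applies to it.
That leaves €9,910 − €4,000 = €5,910 for coinsurance.
50% of €5,910 = €2,955 falls to the patient.
Patient responsibility before any cap: €4,000 + €2,955 = €6,955.
Total out-of-pocket so far would be €0 + €6,955 = €6,955, below the €21,250 cap — no reduction.

€6,955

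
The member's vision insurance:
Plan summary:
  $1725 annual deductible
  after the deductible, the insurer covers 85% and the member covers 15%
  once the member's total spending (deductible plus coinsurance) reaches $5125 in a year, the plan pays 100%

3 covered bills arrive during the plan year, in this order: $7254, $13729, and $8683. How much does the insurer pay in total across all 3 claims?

Claim 1 — $7254: $1725 to deductible, leaving $5529; 15% of $5529 = $829.35. Cost to member: $2554.35. OOP to date $2554.35. Plan pays $7254 − $2554.35 = $4699.65.
Claim 2 — $13729: 15% coinsurance on $13729 = $2059.35. Cost to member: $2059.35. OOP to date $4613.70. Plan pays $13729 − $2059.35 = $11669.65.
Claim 3 — $8683: deductible already satisfied, so member's share is 15% × $8683 = $1302.45. Adding that to $4613.70 gives $5916.15, past the $5125 cap; member pays only $5125 − $4613.70 = $511.30. Insurer: $8683 − $511.30 = $8171.70.
Insurer total = bills − member's total = $29666 − $5125 = $24541.

$24541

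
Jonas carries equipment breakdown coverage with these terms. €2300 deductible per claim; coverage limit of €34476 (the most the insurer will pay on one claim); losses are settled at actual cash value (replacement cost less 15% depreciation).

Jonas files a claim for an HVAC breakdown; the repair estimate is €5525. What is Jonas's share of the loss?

€3128.75

Actual cash value after 15% depreciation: €5525 × 85% = €4696.25.
Subtract the deductible: €4696.25 − €2300 = €2396.25.
€2396.25 is within the €34476 limit, so the insurer pays €2396.25.
The business owner bears the rest of the original loss: €5525 − €2396.25 = €3128.75.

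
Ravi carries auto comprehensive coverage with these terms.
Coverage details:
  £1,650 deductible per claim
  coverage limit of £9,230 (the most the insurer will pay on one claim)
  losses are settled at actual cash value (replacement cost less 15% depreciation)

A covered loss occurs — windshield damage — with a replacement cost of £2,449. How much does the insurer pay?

£431.65

At 15% depreciation, ACV = £2,449 − £367.35 = £2,081.65.
Subtract the deductible: £2,081.65 − £1,650 = £431.65.
£431.65 is within the £9,230 limit, so the insurer pays £431.65.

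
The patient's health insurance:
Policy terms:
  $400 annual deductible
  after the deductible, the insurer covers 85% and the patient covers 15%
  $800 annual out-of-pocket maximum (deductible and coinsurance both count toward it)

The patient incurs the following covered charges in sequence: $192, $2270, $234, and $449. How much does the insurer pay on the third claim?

$198.90

Claim 1 ($192): entire amount goes to the deductible. Patient pays $192; OOP now $192. Insurer: $192 − $192 = $0.
Claim 2 ($2270): $208 to deductible, leaving $2062; 15% of $2062 = $309.30. Patient owes $517.30 (running OOP $709.30). Plan pays $2270 − $517.30 = $1752.70.
Claim 3 ($234): deductible met; 15% of $234 = $35.10. Patient pays $35.10; OOP now $744.40. Plan pays $234 − $35.10 = $198.90.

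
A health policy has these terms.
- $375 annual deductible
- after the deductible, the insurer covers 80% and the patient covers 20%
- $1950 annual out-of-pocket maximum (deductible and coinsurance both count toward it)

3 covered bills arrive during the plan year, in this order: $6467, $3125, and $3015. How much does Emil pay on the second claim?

Bill 1, $6467: $375 to deductible, leaving $6092; 20% of $6092 = $1218.40. Patient pays $1593.40; OOP now $1593.40.
Bill 2, $3125: deductible already satisfied, so patient's share is 20% × $3125 = $625. OOP would hit $2218.40 > $1950, so the cap limits the patient to $1950 − $1593.40 = $356.60.

$356.60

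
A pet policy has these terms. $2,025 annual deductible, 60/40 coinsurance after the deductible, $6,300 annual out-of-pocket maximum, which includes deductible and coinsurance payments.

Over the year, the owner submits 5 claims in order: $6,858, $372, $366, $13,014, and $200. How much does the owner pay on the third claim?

#1 ($6,858): deductible takes $2,025, $4,833 remains; owner's 40% is $1,933.20. Owner pays $3,958.20; OOP now $3,958.20.
#2 ($372): deductible met; 40% of $372 = $148.80. Owner owes $148.80 (running OOP $4,107).
#3 ($366): deductible already satisfied, so owner's share is 40% × $366 = $146.40. Owner pays $146.40; OOP now $4,253.40.

$146.40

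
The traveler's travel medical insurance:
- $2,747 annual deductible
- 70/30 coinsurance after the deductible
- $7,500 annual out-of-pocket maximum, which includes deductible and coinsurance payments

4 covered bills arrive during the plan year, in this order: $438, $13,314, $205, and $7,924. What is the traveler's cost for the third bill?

Claim 1 — $438: fully absorbed by the deductible. Traveler pays $438; OOP now $438.
Claim 2 — $13,314: $2,309 finishes the deductible; $11,005 goes to coinsurance; coinsurance $11,005 × 30% = $3,301.50. Cost to traveler: $5,610.50. OOP to date $6,048.50.
Claim 3 — $205: deductible met; 30% of $205 = $61.50. Traveler owes $61.50 (running OOP $6,110).

$61.50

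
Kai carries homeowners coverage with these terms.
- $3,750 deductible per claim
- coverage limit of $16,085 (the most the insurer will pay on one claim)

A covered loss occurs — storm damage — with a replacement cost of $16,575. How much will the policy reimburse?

$12,825

Subtract the deductible: $16,575 − $3,750 = $12,825.
$12,825 is within the $16,085 limit, so the insurer pays $12,825.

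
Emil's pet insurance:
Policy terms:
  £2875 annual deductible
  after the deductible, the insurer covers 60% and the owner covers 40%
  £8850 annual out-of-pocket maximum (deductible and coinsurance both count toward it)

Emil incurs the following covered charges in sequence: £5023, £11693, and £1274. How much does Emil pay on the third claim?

Bill 1, £5023: £2875 finishes the deductible; £2148 goes to coinsurance; coinsurance £2148 × 40% = £859.20. Owner pays £3734.20; OOP now £3734.20.
Bill 2, £11693: deductible already satisfied, so owner's share is 40% × £11693 = £4677.20. Cost to owner: £4677.20. OOP to date £8411.40.
Bill 3, £1274: deductible already satisfied, so owner's share is 40% × £1274 = £509.60. Adding that to £8411.40 gives £8921, past the £8850 cap; owner pays only £8850 − £8411.40 = £438.60.

£438.60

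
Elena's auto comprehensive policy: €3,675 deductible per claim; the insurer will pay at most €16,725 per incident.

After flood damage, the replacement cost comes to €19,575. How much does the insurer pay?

€15,900

Subtract the deductible: €19,575 − €3,675 = €15,900.
€15,900 ≤ €16,725, so the limit doesn't bind; insurer pays €15,900.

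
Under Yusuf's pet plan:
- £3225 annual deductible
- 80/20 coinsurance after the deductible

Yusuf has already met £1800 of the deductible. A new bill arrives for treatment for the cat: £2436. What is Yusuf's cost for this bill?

£1627.20

Deductible still to meet: £3225 − £1800 = £1425.
After the £1425 deductible portion, £2436 − £1425 = £1011 is subject to coinsurance.
Owner's 20% share of £1011 is £202.20.
Owner responsibility: £1425 + £202.20 = £1627.20.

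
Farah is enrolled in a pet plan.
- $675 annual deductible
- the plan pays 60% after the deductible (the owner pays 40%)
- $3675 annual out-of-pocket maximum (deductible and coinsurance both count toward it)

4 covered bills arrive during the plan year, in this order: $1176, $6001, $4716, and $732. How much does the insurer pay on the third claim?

$4316.80

Claim 1 ($1176): deductible takes $675, $501 remains; 40% of $501 = $200.40. Owner pays $875.40; OOP now $875.40. Plan pays $1176 − $875.40 = $300.60.
Claim 2 ($6001): deductible met; 40% of $6001 = $2400.40. Cost to owner: $2400.40. OOP to date $3275.80. Plan pays $6001 − $2400.40 = $3600.60.
Claim 3 ($4716): deductible already satisfied, so owner's share is 40% × $4716 = $1886.40. Adding that to $3275.80 gives $5162.20, past the $3675 cap; owner pays only $3675 − $3275.80 = $399.20. Plan pays $4716 − $399.20 = $4316.80.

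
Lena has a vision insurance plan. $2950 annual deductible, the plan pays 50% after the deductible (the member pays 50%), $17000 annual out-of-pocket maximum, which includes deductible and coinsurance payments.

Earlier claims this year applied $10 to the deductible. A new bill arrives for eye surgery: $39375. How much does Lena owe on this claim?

$16990

Deductible still to meet: $2950 − $10 = $2940.
The remaining $36435 (= $39375 − $2940) moves to coinsurance.
50% of $36435 = $18217.50 falls to the member.
That puts the member's cost at $2940 + $18217.50 = $21157.50 before any cap.
Adding $21157.50 to the $10 already spent would give $21167.50, which exceeds the $17000 cap; the member pays just $17000 − $10 = $16990.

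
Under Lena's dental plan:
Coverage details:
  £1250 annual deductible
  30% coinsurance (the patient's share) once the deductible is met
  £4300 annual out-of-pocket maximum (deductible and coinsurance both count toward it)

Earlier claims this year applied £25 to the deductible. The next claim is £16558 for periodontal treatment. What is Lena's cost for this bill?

£4275

Remaining deductible: £1250 − £25 = £1225.
After the £1225 deductible portion, £16558 − £1225 = £15333 is subject to coinsurance.
Coinsurance: £15333 × 30% = £4599.90.
That puts the patient's cost at £1225 + £4599.90 = £5824.90 before any cap.
That would bring total out-of-pocket to £5849.90, past the £4300 cap. The patient is capped at £4300 − £25 = £4275 on this claim.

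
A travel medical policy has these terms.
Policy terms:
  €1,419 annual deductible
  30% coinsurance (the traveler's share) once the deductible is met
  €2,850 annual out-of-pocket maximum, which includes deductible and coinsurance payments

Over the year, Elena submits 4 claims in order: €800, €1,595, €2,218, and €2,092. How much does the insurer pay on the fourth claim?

€1,619.20

Claim 1 — €800: fully absorbed by the deductible. Traveler owes €800 (running OOP €800). Insurer: €800 − €800 = €0.
Claim 2 — €1,595: €619 to deductible, leaving €976; traveler's 30% is €292.80. Traveler owes €911.80 (running OOP €1,711.80). Insurer: €1,595 − €911.80 = €683.20.
Claim 3 — €2,218: deductible met; 30% of €2,218 = €665.40. Traveler pays €665.40; OOP now €2,377.20. Plan pays €2,218 − €665.40 = €1,552.60.
Claim 4 — €2,092: deductible met; 30% of €2,092 = €627.60. That would push OOP to €3,004.80, over the €2,850 cap, so traveler pays €2,850 − €2,377.20 = €472.80. Insurer: €2,092 − €472.80 = €1,619.20.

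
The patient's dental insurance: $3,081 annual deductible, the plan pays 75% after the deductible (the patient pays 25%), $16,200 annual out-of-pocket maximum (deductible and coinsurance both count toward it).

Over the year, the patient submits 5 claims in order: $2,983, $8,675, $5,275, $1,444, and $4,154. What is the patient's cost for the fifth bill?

$1,038.50

Claim 1 ($2,983): all of it applies to the deductible. Patient pays $2,983; OOP now $2,983.
Claim 2 ($8,675): $98 to deductible, leaving $8,577; patient's 25% is $2,144.25. Cost to patient: $2,242.25. OOP to date $5,225.25.
Claim 3 ($5,275): deductible already satisfied, so patient's share is 25% × $5,275 = $1,318.75. Patient owes $1,318.75 (running OOP $6,544).
Claim 4 ($1,444): 25% coinsurance on $1,444 = $361. Cost to patient: $361. OOP to date $6,905.
Claim 5 ($4,154): deductible met; 25% of $4,154 = $1,038.50. Patient owes $1,038.50 (running OOP $7,943.50).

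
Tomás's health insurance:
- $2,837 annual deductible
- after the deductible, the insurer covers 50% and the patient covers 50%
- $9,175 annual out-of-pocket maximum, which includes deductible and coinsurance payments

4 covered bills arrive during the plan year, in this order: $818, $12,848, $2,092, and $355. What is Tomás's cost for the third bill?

$923.50

#1 ($818): all of it applies to the deductible. Cost to patient: $818. OOP to date $818.
#2 ($12,848): $2,019 finishes the deductible; $10,829 goes to coinsurance; 50% of $10,829 = $5,414.50. Patient owes $7,433.50 (running OOP $8,251.50).
#3 ($2,092): 50% coinsurance on $2,092 = $1,046. Adding that to $8,251.50 gives $9,297.50, past the $9,175 cap; patient pays only $9,175 − $8,251.50 = $923.50.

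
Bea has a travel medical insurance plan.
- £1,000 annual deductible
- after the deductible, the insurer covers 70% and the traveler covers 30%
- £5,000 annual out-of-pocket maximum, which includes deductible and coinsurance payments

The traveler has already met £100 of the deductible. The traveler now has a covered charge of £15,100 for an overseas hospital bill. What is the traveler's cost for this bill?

Deductible still to meet: £1,000 − £100 = £900.
After the £900 deductible portion, £15,100 − £900 = £14,200 is subject to coinsurance.
Traveler's 30% share of £14,200 is £4,260.
Traveler responsibility before any cap: £900 + £4,260 = £5,160.
That would bring total out-of-pocket to £5,260, past the £5,000 cap. The traveler is capped at £5,000 − £100 = £4,900 on this claim.

£4,900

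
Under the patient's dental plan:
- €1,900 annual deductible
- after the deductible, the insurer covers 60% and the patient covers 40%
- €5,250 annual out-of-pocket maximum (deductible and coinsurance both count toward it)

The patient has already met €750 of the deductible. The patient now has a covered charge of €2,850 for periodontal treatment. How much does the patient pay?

Remaining deductible: €1,900 − €750 = €1,150.
The remaining €1,700 (= €2,850 − €1,150) moves to coinsurance.
40% of €1,700 = €680 falls to the patient.
So the patient owes €1,150 + €680 = €1,830 before any cap.
Year-to-date out-of-pocket becomes €750 + €1,830 = €2,580, still under the €5,250 maximum, so no cap applies.

€1,830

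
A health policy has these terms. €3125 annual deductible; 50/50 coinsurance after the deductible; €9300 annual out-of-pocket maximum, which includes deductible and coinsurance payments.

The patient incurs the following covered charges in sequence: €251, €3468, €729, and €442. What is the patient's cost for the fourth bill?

€221

Bill 1, €251: fully absorbed by the deductible. Patient pays €251; OOP now €251.
Bill 2, €3468: deductible takes €2874, €594 remains; 50% of €594 = €297. Cost to patient: €3171. OOP to date €3422.
Bill 3, €729: 50% coinsurance on €729 = €364.50. Patient pays €364.50; OOP now €3786.50.
Bill 4, €442: deductible already satisfied, so patient's share is 50% × €442 = €221. Cost to patient: €221. OOP to date €4007.50.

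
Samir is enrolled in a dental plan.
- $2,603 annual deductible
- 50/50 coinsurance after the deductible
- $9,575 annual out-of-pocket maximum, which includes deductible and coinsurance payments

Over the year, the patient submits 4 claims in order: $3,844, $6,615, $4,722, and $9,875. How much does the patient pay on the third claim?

Claim 1 — $3,844: $2,603 finishes the deductible; $1,241 goes to coinsurance; 50% of $1,241 = $620.50. Cost to patient: $3,223.50. OOP to date $3,223.50.
Claim 2 — $6,615: deductible already satisfied, so patient's share is 50% × $6,615 = $3,307.50. Patient owes $3,307.50 (running OOP $6,531).
Claim 3 — $4,722: deductible met; 50% of $4,722 = $2,361. Cost to patient: $2,361. OOP to date $8,892.

$2,361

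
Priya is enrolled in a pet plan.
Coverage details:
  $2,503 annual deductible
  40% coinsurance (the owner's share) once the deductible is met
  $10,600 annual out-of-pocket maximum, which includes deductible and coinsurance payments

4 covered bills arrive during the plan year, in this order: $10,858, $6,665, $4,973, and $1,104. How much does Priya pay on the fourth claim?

$99.80

Claim 1 ($10,858): $2,503 to deductible, leaving $8,355; 40% of $8,355 = $3,342. Cost to owner: $5,845. OOP to date $5,845.
Claim 2 ($6,665): deductible already satisfied, so owner's share is 40% × $6,665 = $2,666. Cost to owner: $2,666. OOP to date $8,511.
Claim 3 ($4,973): deductible met; 40% of $4,973 = $1,989.20. Owner owes $1,989.20 (running OOP $10,500.20).
Claim 4 ($1,104): deductible already satisfied, so owner's share is 40% × $1,104 = $441.60. Adding that to $10,500.20 gives $10,941.80, past the $10,600 cap; owner pays only $10,600 − $10,500.20 = $99.80.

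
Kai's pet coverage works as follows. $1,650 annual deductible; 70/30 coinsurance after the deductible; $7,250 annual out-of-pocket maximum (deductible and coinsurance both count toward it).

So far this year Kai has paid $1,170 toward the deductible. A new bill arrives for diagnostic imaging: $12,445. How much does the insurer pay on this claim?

$8,375.50

Deductible still to meet: $1,650 − $1,170 = $480.
That leaves $12,445 − $480 = $11,965 for coinsurance.
30% of $11,965 = $3,589.50 falls to the owner.
That puts the owner's cost at $480 + $3,589.50 = $4,069.50 before any cap.
Total out-of-pocket so far would be $1,170 + $4,069.50 = $5,239.50, below the $7,250 cap — no reduction.
The insurer covers the remainder: $12,445 − $4,069.50 = $8,375.50.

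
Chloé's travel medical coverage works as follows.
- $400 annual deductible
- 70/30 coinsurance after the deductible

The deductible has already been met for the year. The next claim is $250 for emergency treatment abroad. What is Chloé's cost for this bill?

The deductible is already satisfied, so the full bill goes to coinsurance.
Coinsurance: $250 × 30% = $75.

$75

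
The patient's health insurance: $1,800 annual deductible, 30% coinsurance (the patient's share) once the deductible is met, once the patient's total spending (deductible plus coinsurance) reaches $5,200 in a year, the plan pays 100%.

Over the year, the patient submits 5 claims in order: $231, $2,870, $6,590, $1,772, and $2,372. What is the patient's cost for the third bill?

$1,977

#1 ($231): all of it applies to the deductible. Patient pays $231; OOP now $231.
#2 ($2,870): $1,569 finishes the deductible; $1,301 goes to coinsurance; coinsurance $1,301 × 30% = $390.30. Patient pays $1,959.30; OOP now $2,190.30.
#3 ($6,590): 30% coinsurance on $6,590 = $1,977. Patient pays $1,977; OOP now $4,167.30.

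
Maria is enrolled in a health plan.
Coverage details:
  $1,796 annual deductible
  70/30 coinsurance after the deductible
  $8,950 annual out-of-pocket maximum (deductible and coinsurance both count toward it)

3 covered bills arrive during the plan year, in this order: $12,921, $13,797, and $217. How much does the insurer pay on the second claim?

$9,980.50

Bill 1, $12,921: $1,796 to deductible, leaving $11,125; coinsurance $11,125 × 30% = $3,337.50. Patient owes $5,133.50 (running OOP $5,133.50). Plan pays $12,921 − $5,133.50 = $7,787.50.
Bill 2, $13,797: deductible met; 30% of $13,797 = $4,139.10. Adding that to $5,133.50 gives $9,272.60, past the $8,950 cap; patient pays only $8,950 − $5,133.50 = $3,816.50. Insurer: $13,797 − $3,816.50 = $9,980.50.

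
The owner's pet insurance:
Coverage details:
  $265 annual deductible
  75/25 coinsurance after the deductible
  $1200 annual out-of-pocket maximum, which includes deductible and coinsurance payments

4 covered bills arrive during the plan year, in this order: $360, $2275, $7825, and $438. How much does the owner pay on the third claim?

#1 ($360): $265 to deductible, leaving $95; owner's 25% is $23.75. Owner pays $288.75; OOP now $288.75.
#2 ($2275): deductible already satisfied, so owner's share is 25% × $2275 = $568.75. Owner owes $568.75 (running OOP $857.50).
#3 ($7825): deductible met; 25% of $7825 = $1956.25. Adding that to $857.50 gives $2813.75, past the $1200 cap; owner pays only $1200 − $857.50 = $342.50.

$342.50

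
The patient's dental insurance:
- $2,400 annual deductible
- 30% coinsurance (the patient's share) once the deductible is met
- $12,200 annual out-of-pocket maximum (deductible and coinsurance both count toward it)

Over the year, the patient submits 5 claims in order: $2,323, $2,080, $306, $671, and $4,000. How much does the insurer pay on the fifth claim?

Claim 1 ($2,323): all of it applies to the deductible. Cost to patient: $2,323. OOP to date $2,323. Plan pays $2,323 − $2,323 = $0.
Claim 2 ($2,080): $77 to deductible, leaving $2,003; 30% of $2,003 = $600.90. Cost to patient: $677.90. OOP to date $3,000.90. Insurer: $2,080 − $677.90 = $1,402.10.
Claim 3 ($306): 30% coinsurance on $306 = $91.80. Patient pays $91.80; OOP now $3,092.70. Plan pays $306 − $91.80 = $214.20.
Claim 4 ($671): deductible already satisfied, so patient's share is 30% × $671 = $201.30. Patient pays $201.30; OOP now $3,294. Insurer: $671 − $201.30 = $469.70.
Claim 5 ($4,000): deductible already satisfied, so patient's share is 30% × $4,000 = $1,200. Patient pays $1,200; OOP now $4,494. Plan pays $4,000 − $1,200 = $2,800.

$2,800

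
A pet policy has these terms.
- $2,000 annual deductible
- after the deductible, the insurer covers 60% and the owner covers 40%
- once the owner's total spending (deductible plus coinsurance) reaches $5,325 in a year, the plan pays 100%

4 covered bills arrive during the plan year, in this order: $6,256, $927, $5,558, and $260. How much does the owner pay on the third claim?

$1,251.80

Claim 1 ($6,256): $2,000 to deductible, leaving $4,256; owner's 40% is $1,702.40. Cost to owner: $3,702.40. OOP to date $3,702.40.
Claim 2 ($927): deductible already satisfied, so owner's share is 40% × $927 = $370.80. Owner pays $370.80; OOP now $4,073.20.
Claim 3 ($5,558): 40% coinsurance on $5,558 = $2,223.20. That would push OOP to $6,296.40, over the $5,325 cap, so owner pays $5,325 − $4,073.20 = $1,251.80.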